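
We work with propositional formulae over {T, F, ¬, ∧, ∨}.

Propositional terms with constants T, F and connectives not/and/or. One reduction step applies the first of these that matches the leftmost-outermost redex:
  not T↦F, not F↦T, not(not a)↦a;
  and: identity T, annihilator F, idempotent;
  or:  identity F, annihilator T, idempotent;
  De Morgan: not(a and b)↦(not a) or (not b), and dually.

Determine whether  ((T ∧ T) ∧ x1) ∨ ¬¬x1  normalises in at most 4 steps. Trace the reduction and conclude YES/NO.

Answer: YES — reaches normal form x1 in 4 ≤ 4 steps

Reduction:
  start: ((T ∧ T) ∧ x1) ∨ ¬¬x1
  →1  (T ∧ x1) ∨ ¬¬x1
  →2  x1 ∨ ¬¬x1
  →3  x1 ∨ x1
  →4  x1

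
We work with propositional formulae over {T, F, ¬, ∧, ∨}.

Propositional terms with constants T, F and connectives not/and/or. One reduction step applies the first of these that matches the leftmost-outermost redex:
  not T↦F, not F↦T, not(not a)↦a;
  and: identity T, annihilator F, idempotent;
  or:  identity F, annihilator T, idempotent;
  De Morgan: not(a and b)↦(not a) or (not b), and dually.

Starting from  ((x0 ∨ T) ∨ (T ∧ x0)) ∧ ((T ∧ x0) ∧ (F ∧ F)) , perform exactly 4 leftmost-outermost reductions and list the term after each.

Answer: after 4 steps: x0 ∧ (F ∧ F)

Reduction:
  start: ((x0 ∨ T) ∨ (T ∧ x0)) ∧ ((T ∧ x0) ∧ (F ∧ F))
  →1  (T ∨ (T ∧ x0)) ∧ ((T ∧ x0) ∧ (F ∧ F))
  →2  T ∧ ((T ∧ x0) ∧ (F ∧ F))
  →3  (T ∧ x0) ∧ (F ∧ F)
  →4  x0 ∧ (F ∧ F)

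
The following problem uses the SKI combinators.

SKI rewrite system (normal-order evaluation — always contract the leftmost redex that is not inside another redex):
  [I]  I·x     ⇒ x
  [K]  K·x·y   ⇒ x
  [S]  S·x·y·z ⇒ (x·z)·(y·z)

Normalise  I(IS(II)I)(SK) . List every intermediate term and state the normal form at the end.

  start: I(IS(II)I)(SK)
  [1] IS(II)I(SK)
  [2] S(II)I(SK)
  [3] II(SK)(I(SK))
  [4] I(SK)(I(SK))
  [5] SK(I(SK))
  [6] SK(SK)

Answer: normal form = SK(SK)  (in 6 steps)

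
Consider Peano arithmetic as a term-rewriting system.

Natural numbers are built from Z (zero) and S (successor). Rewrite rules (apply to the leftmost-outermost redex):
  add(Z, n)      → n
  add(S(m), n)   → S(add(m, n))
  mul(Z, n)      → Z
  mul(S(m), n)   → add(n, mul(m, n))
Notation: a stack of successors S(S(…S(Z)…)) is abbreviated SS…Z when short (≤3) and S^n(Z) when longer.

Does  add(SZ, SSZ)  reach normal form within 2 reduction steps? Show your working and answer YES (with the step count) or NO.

  start: add(SZ, SSZ)
  step 1: S(add(Z, SSZ))
  step 2: SSSZ

Answer: YES — reaches normal form SSSZ in 2 ≤ 2 steps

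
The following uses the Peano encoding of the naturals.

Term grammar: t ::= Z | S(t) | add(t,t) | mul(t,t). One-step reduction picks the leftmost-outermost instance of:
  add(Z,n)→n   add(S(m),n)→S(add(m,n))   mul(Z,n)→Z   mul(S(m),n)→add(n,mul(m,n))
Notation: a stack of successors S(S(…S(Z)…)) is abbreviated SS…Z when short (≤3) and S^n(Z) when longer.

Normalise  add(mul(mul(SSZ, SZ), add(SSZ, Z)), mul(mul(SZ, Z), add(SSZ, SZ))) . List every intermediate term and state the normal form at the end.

  start: add(mul(mul(SSZ, SZ), add(SSZ, Z)), mul(mul(SZ, Z), add(SSZ, SZ)))
  step 1: add(mul(add(SZ, mul(SZ, SZ)), add(SSZ, Z)), mul(mul(SZ, Z), add(SSZ, SZ)))
  step 2: add(mul(S(add(Z, mul(SZ, SZ))), add(SSZ, Z)), mul(mul(SZ, Z), add(SSZ, SZ)))
  step 3: add(add(add(SSZ, Z), mul(add(Z, mul(SZ, SZ)), add(SSZ, Z))), mul(mul(SZ, Z), add(SSZ, SZ)))
  step 4: add(add(S(add(SZ, Z)), mul(add(Z, mul(SZ, SZ)), add(SSZ, Z))), mul(mul(SZ, Z), add(SSZ, SZ)))
  step 5: add(S(add(add(SZ, Z), mul(add(Z, mul(SZ, SZ)), add(SSZ, Z)))), mul(mul(SZ, Z), add(SSZ, SZ)))
  step 6: S(add(add(add(SZ, Z), mul(add(Z, mul(SZ, SZ)), add(SSZ, Z))), mul(mul(SZ, Z), add(SSZ, SZ))))
  step 7: S(add(add(S(add(Z, Z)), mul(add(Z, mul(SZ, SZ)), add(SSZ, Z))), mul(mul(SZ, Z), add(SSZ, SZ))))
  step 8: S(add(S(add(add(Z, Z), mul(add(Z, mul(SZ, SZ)), add(SSZ, Z)))), mul(mul(SZ, Z), add(SSZ, SZ))))
  step 9: S(S(add(add(add(Z, Z), mul(add(Z, mul(SZ, SZ)), add(SSZ, Z))), mul(mul(SZ, Z), add(SSZ, SZ)))))
  step 10: S(S(add(add(Z, mul(add(Z, mul(SZ, SZ)), add(SSZ, Z))), mul(mul(SZ, Z), add(SSZ, SZ)))))
  step 11: S(S(add(mul(add(Z, mul(SZ, SZ)), add(SSZ, Z)), mul(mul(SZ, Z), add(SSZ, SZ)))))
  step 12: S(S(add(mul(mul(SZ, SZ), add(SSZ, Z)), mul(mul(SZ, Z), add(SSZ, SZ)))))
  step 13: S(S(add(mul(add(SZ, mul(Z, SZ)), add(SSZ, Z)), mul(mul(SZ, Z), add(SSZ, SZ)))))
  step 14: S(S(add(mul(S(add(Z, mul(Z, SZ))), add(SSZ, Z)), mul(mul(SZ, Z), add(SSZ, SZ)))))
  step 15: S(S(add(add(add(SSZ, Z), mul(add(Z, mul(Z, SZ)), add(SSZ, Z))), mul(mul(SZ, Z), add(SSZ, SZ)))))
  step 16: S(S(add(add(S(add(SZ, Z)), mul(add(Z, mul(Z, SZ)), add(SSZ, Z))), mul(mul(SZ, Z), add(SSZ, SZ)))))
  step 17: S(S(add(S(add(add(SZ, Z), mul(add(Z, mul(Z, SZ)), add(SSZ, Z)))), mul(mul(SZ, Z), add(SSZ, SZ)))))
  step 18: S(S(S(add(add(add(SZ, Z), mul(add(Z, mul(Z, SZ)), add(SSZ, Z))), mul(mul(SZ, Z), add(SSZ, SZ))))))
  step 19: S(S(S(add(add(S(add(Z, Z)), mul(add(Z, mul(Z, SZ)), add(SSZ, Z))), mul(mul(SZ, Z), add(SSZ, SZ))))))
  step 20: S(S(S(add(S(add(add(Z, Z), mul(add(Z, mul(Z, SZ)), add(SSZ, Z)))), mul(mul(SZ, Z), add(SSZ, SZ))))))
  step 21: S(S(S(S(add(add(add(Z, Z), mul(add(Z, mul(Z, SZ)), add(SSZ, Z))), mul(mul(SZ, Z), add(SSZ, SZ)))))))
  step 22: S(S(S(S(add(add(Z, mul(add(Z, mul(Z, SZ)), add(SSZ, Z))), mul(mul(SZ, Z), add(SSZ, SZ)))))))
  step 23: S(S(S(S(add(mul(add(Z, mul(Z, SZ)), add(SSZ, Z)), mul(mul(SZ, Z), add(SSZ, SZ)))))))
  step 24: S(S(S(S(add(mul(mul(Z, SZ), add(SSZ, Z)), mul(mul(SZ, Z), add(SSZ, SZ)))))))
  step 25: S(S(S(S(add(mul(Z, add(SSZ, Z)), mul(mul(SZ, Z), add(SSZ, SZ)))))))
  step 26: S(S(S(S(add(Z, mul(mul(SZ, Z), add(SSZ, SZ)))))))
  step 27: S(S(S(S(mul(mul(SZ, Z), add(SSZ, SZ))))))
  step 28: S(S(S(S(mul(add(Z, mul(Z, Z)), add(SSZ, SZ))))))
  step 29: S(S(S(S(mul(mul(Z, Z), add(SSZ, SZ))))))
  step 30: S(S(S(S(mul(Z, add(SSZ, SZ))))))
  step 31: S^4(Z)

Answer: normal form = S^4(Z)  (in 31 steps)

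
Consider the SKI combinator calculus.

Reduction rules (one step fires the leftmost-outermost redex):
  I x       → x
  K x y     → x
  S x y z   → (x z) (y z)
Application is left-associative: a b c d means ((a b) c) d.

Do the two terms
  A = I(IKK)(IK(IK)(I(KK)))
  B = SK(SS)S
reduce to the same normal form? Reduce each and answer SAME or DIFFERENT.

Answer: DIFFERENT — A ⇓ K, B ⇓ S

Derivation:
Term A:
  start: I(IKK)(IK(IK)(I(KK)))
  →1  IKK(IK(IK)(I(KK)))
  →2  KK(IK(IK)(I(KK)))
  →3  K

Term B:
  start: SK(SS)S
  →1  KS(SSS)
  →2  S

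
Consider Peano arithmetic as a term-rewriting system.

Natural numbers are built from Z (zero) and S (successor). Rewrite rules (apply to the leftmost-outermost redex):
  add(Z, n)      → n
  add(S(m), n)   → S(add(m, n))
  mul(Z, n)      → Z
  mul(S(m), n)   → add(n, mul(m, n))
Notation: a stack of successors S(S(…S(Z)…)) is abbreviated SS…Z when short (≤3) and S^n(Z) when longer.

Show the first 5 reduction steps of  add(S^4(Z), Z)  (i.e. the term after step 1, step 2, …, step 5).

  start: add(S^4(Z), Z)
  →1  S(add(SSSZ, Z))
  →2  S(S(add(SSZ, Z)))
  →3  S(S(S(add(SZ, Z))))
  →4  S(S(S(S(add(Z, Z)))))
  →5  S^4(Z)

Answer: after 5 steps: S^4(Z)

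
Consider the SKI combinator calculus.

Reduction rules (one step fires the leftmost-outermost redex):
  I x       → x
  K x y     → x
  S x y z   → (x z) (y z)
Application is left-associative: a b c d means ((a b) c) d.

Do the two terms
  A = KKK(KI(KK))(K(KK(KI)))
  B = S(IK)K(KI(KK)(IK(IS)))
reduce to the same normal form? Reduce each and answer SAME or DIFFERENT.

Answer: DIFFERENT — A ⇓ I, B ⇓ KS

Derivation:
Term A:
  start: KKK(KI(KK))(K(KK(KI)))
  [1] K(KI(KK))(K(KK(KI)))
  [2] KI(KK)
  [3] I

Term B:
  start: S(IK)K(KI(KK)(IK(IS)))
  [1] IK(KI(KK)(IK(IS)))(K(KI(KK)(IK(IS))))
  [2] K(KI(KK)(IK(IS)))(K(KI(KK)(IK(IS))))
  [3] KI(KK)(IK(IS))
  [4] I(IK(IS))
  [5] IK(IS)
  [6] K(IS)
  [7] KS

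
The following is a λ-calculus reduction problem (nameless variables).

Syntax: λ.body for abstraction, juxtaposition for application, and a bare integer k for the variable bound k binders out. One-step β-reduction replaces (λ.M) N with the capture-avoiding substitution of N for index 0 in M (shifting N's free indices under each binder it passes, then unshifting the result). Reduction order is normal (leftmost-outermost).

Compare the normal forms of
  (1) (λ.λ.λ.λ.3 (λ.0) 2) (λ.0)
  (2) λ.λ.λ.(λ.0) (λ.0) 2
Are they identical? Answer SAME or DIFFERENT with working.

Answer: SAME — A ⇓ λ.λ.λ.2, B ⇓ λ.λ.λ.2

Working:
Term A:
  start: (λ.λ.λ.λ.3 (λ.0) 2) (λ.0)
  →1  λ.λ.λ.(λ.0) (λ.0) 2
  →2  λ.λ.λ.(λ.0) 2
  →3  λ.λ.λ.2

Term B:
  start: λ.λ.λ.(λ.0) (λ.0) 2
  →1  λ.λ.λ.(λ.0) 2
  →2  λ.λ.λ.2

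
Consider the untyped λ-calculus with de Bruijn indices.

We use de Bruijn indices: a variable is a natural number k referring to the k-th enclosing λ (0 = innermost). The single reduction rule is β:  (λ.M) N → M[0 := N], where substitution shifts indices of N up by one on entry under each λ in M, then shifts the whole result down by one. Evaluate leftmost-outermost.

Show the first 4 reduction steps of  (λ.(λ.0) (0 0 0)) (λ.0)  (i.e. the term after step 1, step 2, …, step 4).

  start: (λ.(λ.0) (0 0 0)) (λ.0)
  →1  (λ.0) ((λ.0) (λ.0) (λ.0))
  →2  (λ.0) (λ.0) (λ.0)
  →3  (λ.0) (λ.0)
  →4  λ.0

Answer: after 4 steps: λ.0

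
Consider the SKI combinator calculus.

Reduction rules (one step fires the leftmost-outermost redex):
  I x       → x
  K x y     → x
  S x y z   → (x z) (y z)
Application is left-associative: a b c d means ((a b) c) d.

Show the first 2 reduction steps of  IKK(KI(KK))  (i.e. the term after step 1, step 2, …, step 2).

  start: IKK(KI(KK))
  →1  KK(KI(KK))
  →2  K

Answer: after 2 steps: K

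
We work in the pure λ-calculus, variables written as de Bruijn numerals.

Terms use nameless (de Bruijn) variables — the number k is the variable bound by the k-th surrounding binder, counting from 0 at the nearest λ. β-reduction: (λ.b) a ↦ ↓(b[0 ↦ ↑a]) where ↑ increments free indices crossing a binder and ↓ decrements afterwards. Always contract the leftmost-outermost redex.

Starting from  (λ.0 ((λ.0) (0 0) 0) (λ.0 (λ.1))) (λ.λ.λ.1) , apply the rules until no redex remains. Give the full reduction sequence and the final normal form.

Answer: normal form = λ.λ.0 (λ.1)  (in 3 steps)

Reduction:
  start: (λ.0 ((λ.0) (0 0) 0) (λ.0 (λ.1))) (λ.λ.λ.1)
  step 1: (λ.λ.λ.1) ((λ.0) ((λ.λ.λ.1) (λ.λ.λ.1)) (λ.λ.λ.1)) (λ.0 (λ.1))
  step 2: (λ.λ.1) (λ.0 (λ.1))
  step 3: λ.λ.0 (λ.1)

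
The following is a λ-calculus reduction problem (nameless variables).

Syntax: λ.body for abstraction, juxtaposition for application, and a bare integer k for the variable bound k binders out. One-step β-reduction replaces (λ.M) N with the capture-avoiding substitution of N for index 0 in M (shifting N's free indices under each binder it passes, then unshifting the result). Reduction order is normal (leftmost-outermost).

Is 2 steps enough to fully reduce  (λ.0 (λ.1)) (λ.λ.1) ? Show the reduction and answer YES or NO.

Answer: YES — reaches normal form λ.λ.λ.λ.1 in 2 ≤ 2 steps

Working:
  start: (λ.0 (λ.1)) (λ.λ.1)
  step 1: (λ.λ.1) (λ.λ.λ.1)
  step 2: λ.λ.λ.λ.1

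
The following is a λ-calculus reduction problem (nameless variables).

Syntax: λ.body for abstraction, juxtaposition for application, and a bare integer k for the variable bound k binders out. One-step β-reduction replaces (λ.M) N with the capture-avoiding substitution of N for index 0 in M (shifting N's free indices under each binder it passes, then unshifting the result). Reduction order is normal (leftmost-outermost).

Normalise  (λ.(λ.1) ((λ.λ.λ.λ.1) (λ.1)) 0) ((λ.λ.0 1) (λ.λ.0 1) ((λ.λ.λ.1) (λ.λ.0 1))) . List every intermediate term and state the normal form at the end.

  start: (λ.(λ.1) ((λ.λ.λ.λ.1) (λ.1)) 0) ((λ.λ.0 1) (λ.λ.0 1) ((λ.λ.λ.1) (λ.λ.0 1)))
  →1  (λ.(λ.λ.0 1) (λ.λ.0 1) ((λ.λ.λ.1) (λ.λ.0 1))) ((λ.λ.λ.λ.1) (λ.(λ.λ.0 1) (λ.λ.0 1) ((λ.λ.λ.1) (λ.λ.0 1)))) ((λ.λ.0 1) (λ.λ.0 1) ((λ.λ.λ.1) (λ.λ.0 1)))
  →2  (λ.λ.0 1) (λ.λ.0 1) ((λ.λ.λ.1) (λ.λ.0 1)) ((λ.λ.0 1) (λ.λ.0 1) ((λ.λ.λ.1) (λ.λ.0 1)))
  →3  (λ.0 (λ.λ.0 1)) ((λ.λ.λ.1) (λ.λ.0 1)) ((λ.λ.0 1) (λ.λ.0 1) ((λ.λ.λ.1) (λ.λ.0 1)))
  →4  (λ.λ.λ.1) (λ.λ.0 1) (λ.λ.0 1) ((λ.λ.0 1) (λ.λ.0 1) ((λ.λ.λ.1) (λ.λ.0 1)))
  →5  (λ.λ.1) (λ.λ.0 1) ((λ.λ.0 1) (λ.λ.0 1) ((λ.λ.λ.1) (λ.λ.0 1)))
  →6  (λ.λ.λ.0 1) ((λ.λ.0 1) (λ.λ.0 1) ((λ.λ.λ.1) (λ.λ.0 1)))
  →7  λ.λ.0 1

Answer: normal form = λ.λ.0 1  (in 7 steps)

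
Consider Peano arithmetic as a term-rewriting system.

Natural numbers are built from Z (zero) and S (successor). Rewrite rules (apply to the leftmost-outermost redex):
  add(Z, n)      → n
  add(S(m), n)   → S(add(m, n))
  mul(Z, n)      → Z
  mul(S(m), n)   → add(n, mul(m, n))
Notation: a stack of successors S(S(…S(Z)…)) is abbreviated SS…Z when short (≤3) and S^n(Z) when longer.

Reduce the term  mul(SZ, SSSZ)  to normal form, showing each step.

Answer: normal form = SSSZ  (in 6 steps)

Working:
  start: mul(SZ, SSSZ)
  step 1: add(SSSZ, mul(Z, SSSZ))
  step 2: S(add(SSZ, mul(Z, SSSZ)))
  step 3: S(S(add(SZ, mul(Z, SSSZ))))
  step 4: S(S(S(add(Z, mul(Z, SSSZ)))))
  step 5: S(S(S(mul(Z, SSSZ))))
  step 6: SSSZ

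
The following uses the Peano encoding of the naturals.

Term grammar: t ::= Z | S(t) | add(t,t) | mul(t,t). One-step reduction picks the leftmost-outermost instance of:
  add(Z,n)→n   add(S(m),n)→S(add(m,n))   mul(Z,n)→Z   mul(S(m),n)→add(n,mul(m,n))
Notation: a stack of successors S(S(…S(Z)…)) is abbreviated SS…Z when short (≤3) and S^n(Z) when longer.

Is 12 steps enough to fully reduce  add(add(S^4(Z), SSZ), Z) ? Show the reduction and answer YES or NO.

Answer: YES — reaches normal form S^6(Z) in 12 ≤ 12 steps

Derivation:
  start: add(add(S^4(Z), SSZ), Z)
  step 1: add(S(add(SSSZ, SSZ)), Z)
  step 2: S(add(add(SSSZ, SSZ), Z))
  step 3: S(add(S(add(SSZ, SSZ)), Z))
  step 4: S(S(add(add(SSZ, SSZ), Z)))
  step 5: S(S(add(S(add(SZ, SSZ)), Z)))
  step 6: S(S(S(add(add(SZ, SSZ), Z))))
  step 7: S(S(S(add(S(add(Z, SSZ)), Z))))
  step 8: S(S(S(S(add(add(Z, SSZ), Z)))))
  step 9: S(S(S(S(add(SSZ, Z)))))
  step 10: S(S(S(S(S(add(SZ, Z))))))
  step 11: S(S(S(S(S(S(add(Z, Z)))))))
  step 12: S^6(Z)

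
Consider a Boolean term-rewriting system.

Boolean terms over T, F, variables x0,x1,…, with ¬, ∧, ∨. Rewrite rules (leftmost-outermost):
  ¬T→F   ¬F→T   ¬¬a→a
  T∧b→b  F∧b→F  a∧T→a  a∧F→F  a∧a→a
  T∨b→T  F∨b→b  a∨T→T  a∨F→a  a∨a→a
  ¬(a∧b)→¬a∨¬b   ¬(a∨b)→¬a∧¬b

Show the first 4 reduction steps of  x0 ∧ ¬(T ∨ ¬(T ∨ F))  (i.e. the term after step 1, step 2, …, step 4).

  start: x0 ∧ ¬(T ∨ ¬(T ∨ F))
  step 1: x0 ∧ (¬T ∧ ¬¬(T ∨ F))
  step 2: x0 ∧ (F ∧ ¬¬(T ∨ F))
  step 3: x0 ∧ F
  step 4: F

Answer: after 4 steps: F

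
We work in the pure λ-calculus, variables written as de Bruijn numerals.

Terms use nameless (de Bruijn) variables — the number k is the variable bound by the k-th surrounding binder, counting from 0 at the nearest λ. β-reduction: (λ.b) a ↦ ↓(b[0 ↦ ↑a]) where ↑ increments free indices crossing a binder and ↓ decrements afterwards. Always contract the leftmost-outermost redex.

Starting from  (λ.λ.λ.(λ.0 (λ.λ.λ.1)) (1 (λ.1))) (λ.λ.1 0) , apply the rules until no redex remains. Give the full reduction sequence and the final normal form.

Answer: normal form = λ.λ.1 (λ.1) (λ.λ.λ.1)  (in 2 steps)

Derivation:
  start: (λ.λ.λ.(λ.0 (λ.λ.λ.1)) (1 (λ.1))) (λ.λ.1 0)
  [1] λ.λ.(λ.0 (λ.λ.λ.1)) (1 (λ.1))
  [2] λ.λ.1 (λ.1) (λ.λ.λ.1)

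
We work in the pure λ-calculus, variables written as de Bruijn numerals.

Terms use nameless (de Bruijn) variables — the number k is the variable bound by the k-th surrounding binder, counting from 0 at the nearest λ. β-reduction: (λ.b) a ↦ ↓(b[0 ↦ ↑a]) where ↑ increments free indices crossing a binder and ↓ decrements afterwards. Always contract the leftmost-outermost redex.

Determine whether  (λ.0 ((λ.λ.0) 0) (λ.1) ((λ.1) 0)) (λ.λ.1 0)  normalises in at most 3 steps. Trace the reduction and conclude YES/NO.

  start: (λ.0 ((λ.λ.0) 0) (λ.1) ((λ.1) 0)) (λ.λ.1 0)
  [1] (λ.λ.1 0) ((λ.λ.0) (λ.λ.1 0)) (λ.λ.λ.1 0) ((λ.λ.λ.1 0) (λ.λ.1 0))
  [2] (λ.(λ.λ.0) (λ.λ.1 0) 0) (λ.λ.λ.1 0) ((λ.λ.λ.1 0) (λ.λ.1 0))
  [3] (λ.λ.0) (λ.λ.1 0) (λ.λ.λ.1 0) ((λ.λ.λ.1 0) (λ.λ.1 0))

Answer: NO — after 3 steps the term is (λ.λ.0) (λ.λ.1 0) (λ.λ.λ.1 0) ((λ.λ.λ.1 0) (λ.λ.1 0)), not yet normal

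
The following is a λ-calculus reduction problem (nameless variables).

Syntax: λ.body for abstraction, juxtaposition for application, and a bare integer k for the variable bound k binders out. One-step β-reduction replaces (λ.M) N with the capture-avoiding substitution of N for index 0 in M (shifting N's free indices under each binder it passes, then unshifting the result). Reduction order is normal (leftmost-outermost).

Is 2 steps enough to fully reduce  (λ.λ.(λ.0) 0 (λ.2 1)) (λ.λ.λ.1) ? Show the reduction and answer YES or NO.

Answer: NO — after 2 steps the term is λ.0 (λ.(λ.λ.λ.1) 1), not yet normal

Reduction:
  start: (λ.λ.(λ.0) 0 (λ.2 1)) (λ.λ.λ.1)
  [1] λ.(λ.0) 0 (λ.(λ.λ.λ.1) 1)
  [2] λ.0 (λ.(λ.λ.λ.1) 1)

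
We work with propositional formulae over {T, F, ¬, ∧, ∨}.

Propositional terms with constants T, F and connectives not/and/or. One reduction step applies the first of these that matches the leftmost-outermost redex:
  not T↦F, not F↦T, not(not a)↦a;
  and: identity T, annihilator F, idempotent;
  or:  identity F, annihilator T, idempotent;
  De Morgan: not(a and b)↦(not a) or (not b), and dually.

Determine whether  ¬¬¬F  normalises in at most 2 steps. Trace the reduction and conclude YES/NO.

Answer: YES — reaches normal form T in 2 ≤ 2 steps

Derivation:
  start: ¬¬¬F
  [1] ¬F
  [2] T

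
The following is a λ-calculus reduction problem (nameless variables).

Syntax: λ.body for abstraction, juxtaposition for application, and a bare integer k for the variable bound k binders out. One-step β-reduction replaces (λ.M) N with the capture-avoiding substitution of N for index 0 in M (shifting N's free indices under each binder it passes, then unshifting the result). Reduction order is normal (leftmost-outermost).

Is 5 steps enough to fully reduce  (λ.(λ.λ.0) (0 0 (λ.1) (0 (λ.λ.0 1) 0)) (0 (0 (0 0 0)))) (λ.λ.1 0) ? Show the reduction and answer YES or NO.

Answer: NO — after 5 steps the term is λ.(λ.(λ.λ.1 0) (λ.λ.1 0) (λ.λ.1 0) 0) 0, not yet normal

Working:
  start: (λ.(λ.λ.0) (0 0 (λ.1) (0 (λ.λ.0 1) 0)) (0 (0 (0 0 0)))) (λ.λ.1 0)
  step 1: (λ.λ.0) ((λ.λ.1 0) (λ.λ.1 0) (λ.λ.λ.1 0) ((λ.λ.1 0) (λ.λ.0 1) (λ.λ.1 0))) ((λ.λ.1 0) ((λ.λ.1 0) ((λ.λ.1 0) (λ.λ.1 0) (λ.λ.1 0))))
  step 2: (λ.0) ((λ.λ.1 0) ((λ.λ.1 0) ((λ.λ.1 0) (λ.λ.1 0) (λ.λ.1 0))))
  step 3: (λ.λ.1 0) ((λ.λ.1 0) ((λ.λ.1 0) (λ.λ.1 0) (λ.λ.1 0)))
  step 4: λ.(λ.λ.1 0) ((λ.λ.1 0) (λ.λ.1 0) (λ.λ.1 0)) 0
  step 5: λ.(λ.(λ.λ.1 0) (λ.λ.1 0) (λ.λ.1 0) 0) 0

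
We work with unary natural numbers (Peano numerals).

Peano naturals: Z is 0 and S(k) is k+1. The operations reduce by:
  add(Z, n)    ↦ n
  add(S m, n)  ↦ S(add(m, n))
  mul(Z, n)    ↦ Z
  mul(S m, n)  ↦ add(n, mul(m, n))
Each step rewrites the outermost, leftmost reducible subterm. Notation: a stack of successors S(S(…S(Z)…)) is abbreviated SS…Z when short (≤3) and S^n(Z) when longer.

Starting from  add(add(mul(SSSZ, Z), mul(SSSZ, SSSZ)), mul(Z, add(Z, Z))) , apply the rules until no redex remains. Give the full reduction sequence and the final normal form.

  start: add(add(mul(SSSZ, Z), mul(SSSZ, SSSZ)), mul(Z, add(Z, Z)))
  [1] add(add(add(Z, mul(SSZ, Z)), mul(SSSZ, SSSZ)), mul(Z, add(Z, Z)))
  [2] add(add(mul(SSZ, Z), mul(SSSZ, SSSZ)), mul(Z, add(Z, Z)))
  [3] add(add(add(Z, mul(SZ, Z)), mul(SSSZ, SSSZ)), mul(Z, add(Z, Z)))
  [4] add(add(mul(SZ, Z), mul(SSSZ, SSSZ)), mul(Z, add(Z, Z)))
  [5] add(add(add(Z, mul(Z, Z)), mul(SSSZ, SSSZ)), mul(Z, add(Z, Z)))
  [6] add(add(mul(Z, Z), mul(SSSZ, SSSZ)), mul(Z, add(Z, Z)))
  [7] add(add(Z, mul(SSSZ, SSSZ)), mul(Z, add(Z, Z)))
  [8] add(mul(SSSZ, SSSZ), mul(Z, add(Z, Z)))
  [9] add(add(SSSZ, mul(SSZ, SSSZ)), mul(Z, add(Z, Z)))
  [10] add(S(add(SSZ, mul(SSZ, SSSZ))), mul(Z, add(Z, Z)))
  [11] S(add(add(SSZ, mul(SSZ, SSSZ)), mul(Z, add(Z, Z))))
  [12] S(add(S(add(SZ, mul(SSZ, SSSZ))), mul(Z, add(Z, Z))))
  [13] S(S(add(add(SZ, mul(SSZ, SSSZ)), mul(Z, add(Z, Z)))))
  [14] S(S(add(S(add(Z, mul(SSZ, SSSZ))), mul(Z, add(Z, Z)))))
  [15] S(S(S(add(add(Z, mul(SSZ, SSSZ)), mul(Z, add(Z, Z))))))
  [16] S(S(S(add(mul(SSZ, SSSZ), mul(Z, add(Z, Z))))))
  [17] S(S(S(add(add(SSSZ, mul(SZ, SSSZ)), mul(Z, add(Z, Z))))))
  [18] S(S(S(add(S(add(SSZ, mul(SZ, SSSZ))), mul(Z, add(Z, Z))))))
  [19] S(S(S(S(add(add(SSZ, mul(SZ, SSSZ)), mul(Z, add(Z, Z)))))))
  [20] S(S(S(S(add(S(add(SZ, mul(SZ, SSSZ))), mul(Z, add(Z, Z)))))))
  [21] S(S(S(S(S(add(add(SZ, mul(SZ, SSSZ)), mul(Z, add(Z, Z))))))))
  [22] S(S(S(S(S(add(S(add(Z, mul(SZ, SSSZ))), mul(Z, add(Z, Z))))))))
  [23] S(S(S(S(S(S(add(add(Z, mul(SZ, SSSZ)), mul(Z, add(Z, Z)))))))))
  [24] S(S(S(S(S(S(add(mul(SZ, SSSZ), mul(Z, add(Z, Z)))))))))
  [25] S(S(S(S(S(S(add(add(SSSZ, mul(Z, SSSZ)), mul(Z, add(Z, Z)))))))))
  [26] S(S(S(S(S(S(add(S(add(SSZ, mul(Z, SSSZ))), mul(Z, add(Z, Z)))))))))
  [27] S(S(S(S(S(S(S(add(add(SSZ, mul(Z, SSSZ)), mul(Z, add(Z, Z))))))))))
  [28] S(S(S(S(S(S(S(add(S(add(SZ, mul(Z, SSSZ))), mul(Z, add(Z, Z))))))))))
  [29] S(S(S(S(S(S(S(S(add(add(SZ, mul(Z, SSSZ)), mul(Z, add(Z, Z)))))))))))
  [30] S(S(S(S(S(S(S(S(add(S(add(Z, mul(Z, SSSZ))), mul(Z, add(Z, Z)))))))))))
  [31] S(S(S(S(S(S(S(S(S(add(add(Z, mul(Z, SSSZ)), mul(Z, add(Z, Z))))))))))))
  [32] S(S(S(S(S(S(S(S(S(add(mul(Z, SSSZ), mul(Z, add(Z, Z))))))))))))
  [33] S(S(S(S(S(S(S(S(S(add(Z, mul(Z, add(Z, Z))))))))))))
  [34] S(S(S(S(S(S(S(S(S(mul(Z, add(Z, Z)))))))))))
  [35] S^9(Z)

Answer: normal form = S^9(Z)  (in 35 steps)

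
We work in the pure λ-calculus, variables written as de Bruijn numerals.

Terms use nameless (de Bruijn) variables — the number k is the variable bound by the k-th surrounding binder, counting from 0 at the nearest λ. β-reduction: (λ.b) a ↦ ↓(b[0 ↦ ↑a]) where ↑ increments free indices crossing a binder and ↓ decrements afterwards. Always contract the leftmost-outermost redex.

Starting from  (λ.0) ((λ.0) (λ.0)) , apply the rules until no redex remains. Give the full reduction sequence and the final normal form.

Answer: normal form = λ.0  (in 2 steps)

Working:
  start: (λ.0) ((λ.0) (λ.0))
  →1  (λ.0) (λ.0)
  →2  λ.0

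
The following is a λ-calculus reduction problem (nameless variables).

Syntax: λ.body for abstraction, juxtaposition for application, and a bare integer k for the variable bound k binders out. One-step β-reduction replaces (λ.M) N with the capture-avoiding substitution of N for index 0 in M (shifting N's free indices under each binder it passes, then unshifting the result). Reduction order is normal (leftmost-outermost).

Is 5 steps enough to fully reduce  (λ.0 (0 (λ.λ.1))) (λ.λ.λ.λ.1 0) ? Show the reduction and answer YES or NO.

  start: (λ.0 (0 (λ.λ.1))) (λ.λ.λ.λ.1 0)
  →1  (λ.λ.λ.λ.1 0) ((λ.λ.λ.λ.1 0) (λ.λ.1))
  →2  λ.λ.λ.1 0

Answer: YES — reaches normal form λ.λ.λ.1 0 in 2 ≤ 5 steps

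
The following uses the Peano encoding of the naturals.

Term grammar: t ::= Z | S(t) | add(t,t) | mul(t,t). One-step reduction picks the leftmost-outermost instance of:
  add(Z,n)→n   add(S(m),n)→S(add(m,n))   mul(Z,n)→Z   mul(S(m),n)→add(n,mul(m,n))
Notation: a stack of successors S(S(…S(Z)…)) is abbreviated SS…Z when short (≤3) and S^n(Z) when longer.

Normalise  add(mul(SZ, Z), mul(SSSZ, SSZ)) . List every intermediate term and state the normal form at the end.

Answer: normal form = S^6(Z)  (in 17 steps)

Reduction:
  start: add(mul(SZ, Z), mul(SSSZ, SSZ))
  step 1: add(add(Z, mul(Z, Z)), mul(SSSZ, SSZ))
  step 2: add(mul(Z, Z), mul(SSSZ, SSZ))
  step 3: add(Z, mul(SSSZ, SSZ))
  step 4: mul(SSSZ, SSZ)
  step 5: add(SSZ, mul(SSZ, SSZ))
  step 6: S(add(SZ, mul(SSZ, SSZ)))
  step 7: S(S(add(Z, mul(SSZ, SSZ))))
  step 8: S(S(mul(SSZ, SSZ)))
  step 9: S(S(add(SSZ, mul(SZ, SSZ))))
  step 10: S(S(S(add(SZ, mul(SZ, SSZ)))))
  step 11: S(S(S(S(add(Z, mul(SZ, SSZ))))))
  step 12: S(S(S(S(mul(SZ, SSZ)))))
  step 13: S(S(S(S(add(SSZ, mul(Z, SSZ))))))
  step 14: S(S(S(S(S(add(SZ, mul(Z, SSZ)))))))
  step 15: S(S(S(S(S(S(add(Z, mul(Z, SSZ))))))))
  step 16: S(S(S(S(S(S(mul(Z, SSZ)))))))
  step 17: S^6(Z)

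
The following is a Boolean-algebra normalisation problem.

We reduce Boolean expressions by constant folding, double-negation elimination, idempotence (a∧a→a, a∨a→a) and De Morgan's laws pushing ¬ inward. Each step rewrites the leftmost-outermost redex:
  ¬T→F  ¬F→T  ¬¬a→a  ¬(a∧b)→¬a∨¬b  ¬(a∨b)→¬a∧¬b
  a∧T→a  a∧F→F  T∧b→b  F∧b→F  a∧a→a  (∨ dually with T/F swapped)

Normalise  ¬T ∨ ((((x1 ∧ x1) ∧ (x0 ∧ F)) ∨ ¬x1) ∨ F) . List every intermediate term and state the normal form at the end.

Answer: normal form = ¬x1  (in 7 steps)

Reduction:
  start: ¬T ∨ ((((x1 ∧ x1) ∧ (x0 ∧ F)) ∨ ¬x1) ∨ F)
  →1  F ∨ ((((x1 ∧ x1) ∧ (x0 ∧ F)) ∨ ¬x1) ∨ F)
  →2  (((x1 ∧ x1) ∧ (x0 ∧ F)) ∨ ¬x1) ∨ F
  →3  ((x1 ∧ x1) ∧ (x0 ∧ F)) ∨ ¬x1
  →4  (x1 ∧ (x0 ∧ F)) ∨ ¬x1
  →5  (x1 ∧ F) ∨ ¬x1
  →6  F ∨ ¬x1
  →7  ¬x1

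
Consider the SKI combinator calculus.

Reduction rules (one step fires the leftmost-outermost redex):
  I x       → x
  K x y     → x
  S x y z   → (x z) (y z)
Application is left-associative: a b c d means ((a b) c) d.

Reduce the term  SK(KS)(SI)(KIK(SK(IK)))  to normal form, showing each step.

Answer: normal form = SI(SKK)  (in 5 steps)

Working:
  start: SK(KS)(SI)(KIK(SK(IK)))
  [1] K(SI)(KS(SI))(KIK(SK(IK)))
  [2] SI(KIK(SK(IK)))
  [3] SI(I(SK(IK)))
  [4] SI(SK(IK))
  [5] SI(SKK)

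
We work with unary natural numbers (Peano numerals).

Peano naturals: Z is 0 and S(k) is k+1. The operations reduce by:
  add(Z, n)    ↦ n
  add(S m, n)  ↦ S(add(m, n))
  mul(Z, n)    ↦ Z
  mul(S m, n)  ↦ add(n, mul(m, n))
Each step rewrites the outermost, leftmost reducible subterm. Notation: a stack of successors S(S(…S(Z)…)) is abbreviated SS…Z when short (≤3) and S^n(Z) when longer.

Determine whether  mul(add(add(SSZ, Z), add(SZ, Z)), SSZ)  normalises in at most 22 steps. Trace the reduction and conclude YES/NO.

Answer: YES — reaches normal form S^6(Z) in 21 ≤ 22 steps

Working:
  start: mul(add(add(SSZ, Z), add(SZ, Z)), SSZ)
  step 1: mul(add(S(add(SZ, Z)), add(SZ, Z)), SSZ)
  step 2: mul(S(add(add(SZ, Z), add(SZ, Z))), SSZ)
  step 3: add(SSZ, mul(add(add(SZ, Z), add(SZ, Z)), SSZ))
  step 4: S(add(SZ, mul(add(add(SZ, Z), add(SZ, Z)), SSZ)))
  step 5: S(S(add(Z, mul(add(add(SZ, Z), add(SZ, Z)), SSZ))))
  step 6: S(S(mul(add(add(SZ, Z), add(SZ, Z)), SSZ)))
  step 7: S(S(mul(add(S(add(Z, Z)), add(SZ, Z)), SSZ)))
  step 8: S(S(mul(S(add(add(Z, Z), add(SZ, Z))), SSZ)))
  step 9: S(S(add(SSZ, mul(add(add(Z, Z), add(SZ, Z)), SSZ))))
  step 10: S(S(S(add(SZ, mul(add(add(Z, Z), add(SZ, Z)), SSZ)))))
  step 11: S(S(S(S(add(Z, mul(add(add(Z, Z), add(SZ, Z)), SSZ))))))
  step 12: S(S(S(S(mul(add(add(Z, Z), add(SZ, Z)), SSZ)))))
  step 13: S(S(S(S(mul(add(Z, add(SZ, Z)), SSZ)))))
  step 14: S(S(S(S(mul(add(SZ, Z), SSZ)))))
  step 15: S(S(S(S(mul(S(add(Z, Z)), SSZ)))))
  step 16: S(S(S(S(add(SSZ, mul(add(Z, Z), SSZ))))))
  step 17: S(S(S(S(S(add(SZ, mul(add(Z, Z), SSZ)))))))
  step 18: S(S(S(S(S(S(add(Z, mul(add(Z, Z), SSZ))))))))
  step 19: S(S(S(S(S(S(mul(add(Z, Z), SSZ)))))))
  step 20: S(S(S(S(S(S(mul(Z, SSZ)))))))
  step 21: S^6(Z)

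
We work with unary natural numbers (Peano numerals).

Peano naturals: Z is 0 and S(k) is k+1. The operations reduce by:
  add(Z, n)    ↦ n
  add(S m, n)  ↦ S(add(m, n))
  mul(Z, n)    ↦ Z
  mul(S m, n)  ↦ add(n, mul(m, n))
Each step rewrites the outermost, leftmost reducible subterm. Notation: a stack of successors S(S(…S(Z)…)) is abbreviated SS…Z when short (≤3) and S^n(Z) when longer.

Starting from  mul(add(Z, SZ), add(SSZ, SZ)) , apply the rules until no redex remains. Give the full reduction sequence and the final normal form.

Answer: normal form = SSSZ  (in 10 steps)

Working:
  start: mul(add(Z, SZ), add(SSZ, SZ))
  [1] mul(SZ, add(SSZ, SZ))
  [2] add(add(SSZ, SZ), mul(Z, add(SSZ, SZ)))
  [3] add(S(add(SZ, SZ)), mul(Z, add(SSZ, SZ)))
  [4] S(add(add(SZ, SZ), mul(Z, add(SSZ, SZ))))
  [5] S(add(S(add(Z, SZ)), mul(Z, add(SSZ, SZ))))
  [6] S(S(add(add(Z, SZ), mul(Z, add(SSZ, SZ)))))
  [7] S(S(add(SZ, mul(Z, add(SSZ, SZ)))))
  [8] S(S(S(add(Z, mul(Z, add(SSZ, SZ))))))
  [9] S(S(S(mul(Z, add(SSZ, SZ)))))
  [10] SSSZ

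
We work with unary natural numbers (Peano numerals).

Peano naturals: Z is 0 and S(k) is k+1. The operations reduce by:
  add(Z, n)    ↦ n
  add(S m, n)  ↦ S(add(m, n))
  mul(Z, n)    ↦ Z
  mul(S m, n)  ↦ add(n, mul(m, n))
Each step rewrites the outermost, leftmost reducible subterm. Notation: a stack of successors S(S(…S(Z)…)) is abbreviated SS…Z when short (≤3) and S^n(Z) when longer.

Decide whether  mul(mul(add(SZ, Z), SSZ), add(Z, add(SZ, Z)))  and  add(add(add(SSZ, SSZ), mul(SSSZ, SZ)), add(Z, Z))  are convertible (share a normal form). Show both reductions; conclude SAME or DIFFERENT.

Answer: DIFFERENT — A ⇓ SSZ, B ⇓ S^7(Z)

Working:
Term A:
  start: mul(mul(add(SZ, Z), SSZ), add(Z, add(SZ, Z)))
  →1  mul(mul(S(add(Z, Z)), SSZ), add(Z, add(SZ, Z)))
  →2  mul(add(SSZ, mul(add(Z, Z), SSZ)), add(Z, add(SZ, Z)))
  →3  mul(S(add(SZ, mul(add(Z, Z), SSZ))), add(Z, add(SZ, Z)))
  →4  add(add(Z, add(SZ, Z)), mul(add(SZ, mul(add(Z, Z), SSZ)), add(Z, add(SZ, Z))))
  →5  add(add(SZ, Z), mul(add(SZ, mul(add(Z, Z), SSZ)), add(Z, add(SZ, Z))))
  →6  add(S(add(Z, Z)), mul(add(SZ, mul(add(Z, Z), SSZ)), add(Z, add(SZ, Z))))
  →7  S(add(add(Z, Z), mul(add(SZ, mul(add(Z, Z), SSZ)), add(Z, add(SZ, Z)))))
  →8  S(add(Z, mul(add(SZ, mul(add(Z, Z), SSZ)), add(Z, add(SZ, Z)))))
  →9  S(mul(add(SZ, mul(add(Z, Z), SSZ)), add(Z, add(SZ, Z))))
  →10  S(mul(S(add(Z, mul(add(Z, Z), SSZ))), add(Z, add(SZ, Z))))
  →11  S(add(add(Z, add(SZ, Z)), mul(add(Z, mul(add(Z, Z), SSZ)), add(Z, add(SZ, Z)))))
  →12  S(add(add(SZ, Z), mul(add(Z, mul(add(Z, Z), SSZ)), add(Z, add(SZ, Z)))))
  →13  S(add(S(add(Z, Z)), mul(add(Z, mul(add(Z, Z), SSZ)), add(Z, add(SZ, Z)))))
  →14  S(S(add(add(Z, Z), mul(add(Z, mul(add(Z, Z), SSZ)), add(Z, add(SZ, Z))))))
  →15  S(S(add(Z, mul(add(Z, mul(add(Z, Z), SSZ)), add(Z, add(SZ, Z))))))
  →16  S(S(mul(add(Z, mul(add(Z, Z), SSZ)), add(Z, add(SZ, Z)))))
  →17  S(S(mul(mul(add(Z, Z), SSZ), add(Z, add(SZ, Z)))))
  →18  S(S(mul(mul(Z, SSZ), add(Z, add(SZ, Z)))))
  →19  S(S(mul(Z, add(Z, add(SZ, Z)))))
  →20  SSZ

Term B:
  start: add(add(add(SSZ, SSZ), mul(SSSZ, SZ)), add(Z, Z))
  →1  add(add(S(add(SZ, SSZ)), mul(SSSZ, SZ)), add(Z, Z))
  →2  add(S(add(add(SZ, SSZ), mul(SSSZ, SZ))), add(Z, Z))
  →3  S(add(add(add(SZ, SSZ), mul(SSSZ, SZ)), add(Z, Z)))
  →4  S(add(add(S(add(Z, SSZ)), mul(SSSZ, SZ)), add(Z, Z)))
  →5  S(add(S(add(add(Z, SSZ), mul(SSSZ, SZ))), add(Z, Z)))
  →6  S(S(add(add(add(Z, SSZ), mul(SSSZ, SZ)), add(Z, Z))))
  →7  S(S(add(add(SSZ, mul(SSSZ, SZ)), add(Z, Z))))
  →8  S(S(add(S(add(SZ, mul(SSSZ, SZ))), add(Z, Z))))
  →9  S(S(S(add(add(SZ, mul(SSSZ, SZ)), add(Z, Z)))))
  →10  S(S(S(add(S(add(Z, mul(SSSZ, SZ))), add(Z, Z)))))
  →11  S(S(S(S(add(add(Z, mul(SSSZ, SZ)), add(Z, Z))))))
  →12  S(S(S(S(add(mul(SSSZ, SZ), add(Z, Z))))))
  →13  S(S(S(S(add(add(SZ, mul(SSZ, SZ)), add(Z, Z))))))
  →14  S(S(S(S(add(S(add(Z, mul(SSZ, SZ))), add(Z, Z))))))
  →15  S(S(S(S(S(add(add(Z, mul(SSZ, SZ)), add(Z, Z)))))))
  →16  S(S(S(S(S(add(mul(SSZ, SZ), add(Z, Z)))))))
  →17  S(S(S(S(S(add(add(SZ, mul(SZ, SZ)), add(Z, Z)))))))
  →18  S(S(S(S(S(add(S(add(Z, mul(SZ, SZ))), add(Z, Z)))))))
  →19  S(S(S(S(S(S(add(add(Z, mul(SZ, SZ)), add(Z, Z))))))))
  →20  S(S(S(S(S(S(add(mul(SZ, SZ), add(Z, Z))))))))
  →21  S(S(S(S(S(S(add(add(SZ, mul(Z, SZ)), add(Z, Z))))))))
  →22  S(S(S(S(S(S(add(S(add(Z, mul(Z, SZ))), add(Z, Z))))))))
  →23  S(S(S(S(S(S(S(add(add(Z, mul(Z, SZ)), add(Z, Z)))))))))
  →24  S(S(S(S(S(S(S(add(mul(Z, SZ), add(Z, Z)))))))))
  →25  S(S(S(S(S(S(S(add(Z, add(Z, Z)))))))))
  →26  S(S(S(S(S(S(S(add(Z, Z))))))))
  →27  S^7(Z)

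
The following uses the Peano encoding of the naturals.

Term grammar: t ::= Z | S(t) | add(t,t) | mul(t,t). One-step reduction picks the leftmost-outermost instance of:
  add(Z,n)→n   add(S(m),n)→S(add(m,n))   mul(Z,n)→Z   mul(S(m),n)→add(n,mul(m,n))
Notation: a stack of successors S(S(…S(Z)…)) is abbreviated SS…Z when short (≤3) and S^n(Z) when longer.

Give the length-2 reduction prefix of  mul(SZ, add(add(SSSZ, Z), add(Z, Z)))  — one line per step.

  start: mul(SZ, add(add(SSSZ, Z), add(Z, Z)))
  step 1: add(add(add(SSSZ, Z), add(Z, Z)), mul(Z, add(add(SSSZ, Z), add(Z, Z))))
  step 2: add(add(S(add(SSZ, Z)), add(Z, Z)), mul(Z, add(add(SSSZ, Z), add(Z, Z))))

Answer: after 2 steps: add(add(S(add(SSZ, Z)), add(Z, Z)), mul(Z, add(add(SSSZ, Z), add(Z, Z))))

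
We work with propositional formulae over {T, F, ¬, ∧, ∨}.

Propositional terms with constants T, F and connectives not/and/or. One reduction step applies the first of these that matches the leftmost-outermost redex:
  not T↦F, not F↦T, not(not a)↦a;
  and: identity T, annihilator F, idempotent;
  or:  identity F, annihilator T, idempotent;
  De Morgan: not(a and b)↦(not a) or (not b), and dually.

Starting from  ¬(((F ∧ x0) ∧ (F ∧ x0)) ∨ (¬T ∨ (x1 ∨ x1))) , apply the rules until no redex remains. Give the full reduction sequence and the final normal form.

  start: ¬(((F ∧ x0) ∧ (F ∧ x0)) ∨ (¬T ∨ (x1 ∨ x1)))
  →1  ¬((F ∧ x0) ∧ (F ∧ x0)) ∧ ¬(¬T ∨ (x1 ∨ x1))
  →2  (¬(F ∧ x0) ∨ ¬(F ∧ x0)) ∧ ¬(¬T ∨ (x1 ∨ x1))
  →3  ¬(F ∧ x0) ∧ ¬(¬T ∨ (x1 ∨ x1))
  →4  (¬F ∨ ¬x0) ∧ ¬(¬T ∨ (x1 ∨ x1))
  →5  (T ∨ ¬x0) ∧ ¬(¬T ∨ (x1 ∨ x1))
  →6  T ∧ ¬(¬T ∨ (x1 ∨ x1))
  →7  ¬(¬T ∨ (x1 ∨ x1))
  →8  ¬¬T ∧ ¬(x1 ∨ x1)
  →9  T ∧ ¬(x1 ∨ x1)
  →10  ¬(x1 ∨ x1)
  →11  ¬x1 ∧ ¬x1
  →12  ¬x1

Answer: normal form = ¬x1  (in 12 steps)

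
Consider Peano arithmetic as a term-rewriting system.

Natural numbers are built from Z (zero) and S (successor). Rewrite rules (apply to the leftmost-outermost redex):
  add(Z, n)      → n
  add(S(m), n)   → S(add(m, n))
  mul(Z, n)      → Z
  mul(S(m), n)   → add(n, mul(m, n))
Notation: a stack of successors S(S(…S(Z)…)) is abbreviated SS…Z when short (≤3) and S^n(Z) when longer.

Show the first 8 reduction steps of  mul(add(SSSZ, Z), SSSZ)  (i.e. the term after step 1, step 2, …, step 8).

  start: mul(add(SSSZ, Z), SSSZ)
  →1  mul(S(add(SSZ, Z)), SSSZ)
  →2  add(SSSZ, mul(add(SSZ, Z), SSSZ))
  →3  S(add(SSZ, mul(add(SSZ, Z), SSSZ)))
  →4  S(S(add(SZ, mul(add(SSZ, Z), SSSZ))))
  →5  S(S(S(add(Z, mul(add(SSZ, Z), SSSZ)))))
  →6  S(S(S(mul(add(SSZ, Z), SSSZ))))
  →7  S(S(S(mul(S(add(SZ, Z)), SSSZ))))
  →8  S(S(S(add(SSSZ, mul(add(SZ, Z), SSSZ)))))

Answer: after 8 steps: S(S(S(add(SSSZ, mul(add(SZ, Z), SSSZ)))))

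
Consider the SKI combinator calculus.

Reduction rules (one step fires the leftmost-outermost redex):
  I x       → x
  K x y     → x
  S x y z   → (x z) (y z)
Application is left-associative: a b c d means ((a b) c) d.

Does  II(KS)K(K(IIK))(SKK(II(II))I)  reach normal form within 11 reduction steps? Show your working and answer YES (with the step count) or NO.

  start: II(KS)K(K(IIK))(SKK(II(II))I)
  step 1: I(KS)K(K(IIK))(SKK(II(II))I)
  step 2: KSK(K(IIK))(SKK(II(II))I)
  step 3: S(K(IIK))(SKK(II(II))I)
  step 4: S(K(IK))(SKK(II(II))I)
  step 5: S(KK)(SKK(II(II))I)
  step 6: S(KK)(K(II(II))(K(II(II)))I)
  step 7: S(KK)(II(II)I)
  step 8: S(KK)(I(II)I)
  step 9: S(KK)(III)
  step 10: S(KK)(II)
  step 11: S(KK)I

Answer: YES — reaches normal form S(KK)I in 11 ≤ 11 steps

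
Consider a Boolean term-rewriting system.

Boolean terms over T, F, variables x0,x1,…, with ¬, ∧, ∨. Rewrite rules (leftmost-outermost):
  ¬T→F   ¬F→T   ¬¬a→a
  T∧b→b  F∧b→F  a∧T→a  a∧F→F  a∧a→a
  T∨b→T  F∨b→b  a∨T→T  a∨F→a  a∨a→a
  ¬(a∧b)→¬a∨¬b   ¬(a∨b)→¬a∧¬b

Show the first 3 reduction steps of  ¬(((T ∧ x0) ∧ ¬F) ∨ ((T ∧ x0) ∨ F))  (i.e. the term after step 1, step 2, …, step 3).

  start: ¬(((T ∧ x0) ∧ ¬F) ∨ ((T ∧ x0) ∨ F))
  →1  ¬((T ∧ x0) ∧ ¬F) ∧ ¬((T ∧ x0) ∨ F)
  →2  (¬(T ∧ x0) ∨ ¬¬F) ∧ ¬((T ∧ x0) ∨ F)
  →3  ((¬T ∨ ¬x0) ∨ ¬¬F) ∧ ¬((T ∧ x0) ∨ F)

Answer: after 3 steps: ((¬T ∨ ¬x0) ∨ ¬¬F) ∧ ¬((T ∧ x0) ∨ F)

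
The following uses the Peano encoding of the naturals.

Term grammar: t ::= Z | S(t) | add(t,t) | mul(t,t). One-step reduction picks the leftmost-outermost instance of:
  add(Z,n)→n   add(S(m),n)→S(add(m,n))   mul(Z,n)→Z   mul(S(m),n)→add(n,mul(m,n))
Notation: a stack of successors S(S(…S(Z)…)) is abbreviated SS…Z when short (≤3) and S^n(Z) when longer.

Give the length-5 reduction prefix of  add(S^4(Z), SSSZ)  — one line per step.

Answer: after 5 steps: S^7(Z)

Reduction:
  start: add(S^4(Z), SSSZ)
  →1  S(add(SSSZ, SSSZ))
  →2  S(S(add(SSZ, SSSZ)))
  →3  S(S(S(add(SZ, SSSZ))))
  →4  S(S(S(S(add(Z, SSSZ)))))
  →5  S^7(Z)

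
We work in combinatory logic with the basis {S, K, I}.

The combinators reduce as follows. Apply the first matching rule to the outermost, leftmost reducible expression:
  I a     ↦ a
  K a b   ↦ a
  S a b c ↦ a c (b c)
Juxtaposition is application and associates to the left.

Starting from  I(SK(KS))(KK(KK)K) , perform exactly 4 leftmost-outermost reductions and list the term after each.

Answer: after 4 steps: KK

Working:
  start: I(SK(KS))(KK(KK)K)
  step 1: SK(KS)(KK(KK)K)
  step 2: K(KK(KK)K)(KS(KK(KK)K))
  step 3: KK(KK)K
  step 4: KK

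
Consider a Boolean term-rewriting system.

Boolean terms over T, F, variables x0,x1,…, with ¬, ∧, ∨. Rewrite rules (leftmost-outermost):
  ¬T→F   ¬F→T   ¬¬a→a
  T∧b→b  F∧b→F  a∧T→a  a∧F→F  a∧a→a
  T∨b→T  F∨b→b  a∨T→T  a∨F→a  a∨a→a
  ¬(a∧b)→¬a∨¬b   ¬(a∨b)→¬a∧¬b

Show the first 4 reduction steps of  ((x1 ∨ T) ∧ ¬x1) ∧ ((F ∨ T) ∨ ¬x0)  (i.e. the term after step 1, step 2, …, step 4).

Answer: after 4 steps: ¬x1 ∧ T

Derivation:
  start: ((x1 ∨ T) ∧ ¬x1) ∧ ((F ∨ T) ∨ ¬x0)
  step 1: (T ∧ ¬x1) ∧ ((F ∨ T) ∨ ¬x0)
  step 2: ¬x1 ∧ ((F ∨ T) ∨ ¬x0)
  step 3: ¬x1 ∧ (T ∨ ¬x0)
  step 4: ¬x1 ∧ T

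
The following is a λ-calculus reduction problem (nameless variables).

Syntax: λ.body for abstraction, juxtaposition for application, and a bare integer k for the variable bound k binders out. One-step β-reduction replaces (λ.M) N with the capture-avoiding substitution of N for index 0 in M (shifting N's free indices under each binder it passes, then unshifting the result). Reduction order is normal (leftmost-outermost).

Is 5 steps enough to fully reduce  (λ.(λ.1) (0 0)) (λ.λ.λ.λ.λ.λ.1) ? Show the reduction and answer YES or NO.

Answer: YES — reaches normal form λ.λ.λ.λ.λ.λ.1 in 2 ≤ 5 steps

Working:
  start: (λ.(λ.1) (0 0)) (λ.λ.λ.λ.λ.λ.1)
  [1] (λ.λ.λ.λ.λ.λ.λ.1) ((λ.λ.λ.λ.λ.λ.1) (λ.λ.λ.λ.λ.λ.1))
  [2] λ.λ.λ.λ.λ.λ.1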